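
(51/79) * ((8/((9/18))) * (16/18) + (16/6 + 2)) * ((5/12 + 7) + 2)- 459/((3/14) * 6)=-344369/1422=-242.17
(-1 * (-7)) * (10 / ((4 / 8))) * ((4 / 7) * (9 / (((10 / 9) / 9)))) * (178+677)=4986360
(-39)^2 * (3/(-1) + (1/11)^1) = -48672/11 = -4424.73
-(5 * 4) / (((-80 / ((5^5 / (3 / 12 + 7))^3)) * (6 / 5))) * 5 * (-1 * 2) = -166837935.82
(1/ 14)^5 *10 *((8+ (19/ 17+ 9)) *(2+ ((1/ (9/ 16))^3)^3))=112417278655/ 1860393188178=0.06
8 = 8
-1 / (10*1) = -1 / 10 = -0.10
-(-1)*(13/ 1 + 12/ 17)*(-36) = -8388/ 17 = -493.41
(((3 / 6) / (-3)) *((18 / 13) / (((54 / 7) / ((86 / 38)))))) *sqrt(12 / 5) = -301 *sqrt(15) / 11115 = -0.10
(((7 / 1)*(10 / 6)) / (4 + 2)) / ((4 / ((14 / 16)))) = 245 / 576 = 0.43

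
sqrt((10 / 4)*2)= sqrt(5)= 2.24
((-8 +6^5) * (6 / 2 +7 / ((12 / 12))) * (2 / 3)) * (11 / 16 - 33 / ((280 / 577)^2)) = -10615707047 / 1470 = -7221569.42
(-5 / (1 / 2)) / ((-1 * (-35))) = -2 / 7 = -0.29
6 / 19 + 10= 196 / 19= 10.32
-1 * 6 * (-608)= 3648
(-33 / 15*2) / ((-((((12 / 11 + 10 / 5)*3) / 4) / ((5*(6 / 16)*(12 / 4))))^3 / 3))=29648025 / 157216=188.58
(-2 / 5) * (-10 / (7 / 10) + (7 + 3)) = 1.71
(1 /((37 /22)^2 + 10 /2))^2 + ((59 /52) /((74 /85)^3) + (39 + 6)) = 14138321434809623 /302515557016608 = 46.74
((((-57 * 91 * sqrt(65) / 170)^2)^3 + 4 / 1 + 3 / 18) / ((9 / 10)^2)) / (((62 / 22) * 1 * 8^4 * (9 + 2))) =128365642709271232340512519 / 59581499728527360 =2154454709.84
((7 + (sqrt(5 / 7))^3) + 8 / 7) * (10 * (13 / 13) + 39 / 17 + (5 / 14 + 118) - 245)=-1551255 / 1666 - 136075 * sqrt(35) / 11662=-1000.16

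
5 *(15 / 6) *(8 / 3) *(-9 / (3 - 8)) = 60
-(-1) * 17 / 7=17 / 7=2.43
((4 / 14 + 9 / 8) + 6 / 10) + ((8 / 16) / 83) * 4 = 2.03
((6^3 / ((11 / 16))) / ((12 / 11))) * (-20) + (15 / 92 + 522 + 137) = -469277 / 92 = -5100.84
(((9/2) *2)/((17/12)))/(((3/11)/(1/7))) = 396/119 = 3.33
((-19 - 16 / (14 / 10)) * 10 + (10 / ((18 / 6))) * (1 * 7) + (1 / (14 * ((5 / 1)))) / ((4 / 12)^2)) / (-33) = 58973 / 6930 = 8.51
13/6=2.17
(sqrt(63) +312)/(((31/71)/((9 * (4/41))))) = 7668 * sqrt(7)/1271 +797472/1271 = 643.40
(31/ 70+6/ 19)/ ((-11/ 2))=-1009/ 7315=-0.14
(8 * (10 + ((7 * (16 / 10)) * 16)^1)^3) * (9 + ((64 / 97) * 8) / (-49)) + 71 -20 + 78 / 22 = 629748293766104 / 1307075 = 481799662.43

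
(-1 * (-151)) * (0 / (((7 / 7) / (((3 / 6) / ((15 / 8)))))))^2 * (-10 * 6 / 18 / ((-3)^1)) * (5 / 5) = 0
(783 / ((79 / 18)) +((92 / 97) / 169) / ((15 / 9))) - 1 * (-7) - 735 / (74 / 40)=-50765117617 / 239583695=-211.89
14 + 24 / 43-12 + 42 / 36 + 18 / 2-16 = -3.28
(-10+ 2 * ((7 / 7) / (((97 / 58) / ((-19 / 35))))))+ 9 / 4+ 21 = 171119 / 13580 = 12.60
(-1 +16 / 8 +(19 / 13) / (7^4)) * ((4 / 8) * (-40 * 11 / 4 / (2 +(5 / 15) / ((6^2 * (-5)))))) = -927590400 / 33678827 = -27.54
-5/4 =-1.25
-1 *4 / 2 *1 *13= -26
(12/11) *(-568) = -6816/11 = -619.64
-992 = -992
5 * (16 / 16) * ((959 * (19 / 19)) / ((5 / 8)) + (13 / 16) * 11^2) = 130617 / 16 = 8163.56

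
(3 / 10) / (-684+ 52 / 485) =-291 / 663376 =-0.00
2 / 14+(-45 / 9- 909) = -6397 / 7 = -913.86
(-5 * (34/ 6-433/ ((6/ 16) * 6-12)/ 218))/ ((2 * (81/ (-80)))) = 4991000/ 344331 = 14.49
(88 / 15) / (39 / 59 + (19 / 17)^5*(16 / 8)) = 7371897544 / 5213311575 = 1.41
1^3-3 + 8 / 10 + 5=19 / 5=3.80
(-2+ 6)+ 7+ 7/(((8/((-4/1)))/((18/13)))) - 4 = 28/13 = 2.15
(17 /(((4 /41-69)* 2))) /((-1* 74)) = 697 /418100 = 0.00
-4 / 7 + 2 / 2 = 3 / 7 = 0.43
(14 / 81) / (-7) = -2 / 81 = -0.02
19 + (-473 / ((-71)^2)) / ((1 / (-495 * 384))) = 90003619 / 5041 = 17854.32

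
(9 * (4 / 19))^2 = 1296 / 361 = 3.59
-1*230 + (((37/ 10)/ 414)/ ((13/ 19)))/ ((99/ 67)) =-1225434299/ 5328180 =-229.99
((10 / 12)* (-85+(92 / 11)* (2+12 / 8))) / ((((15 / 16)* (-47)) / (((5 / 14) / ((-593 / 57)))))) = -232940 / 6438201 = -0.04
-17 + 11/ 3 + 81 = 203/ 3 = 67.67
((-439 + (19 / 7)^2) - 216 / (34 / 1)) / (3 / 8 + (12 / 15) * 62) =-14593680 / 1665167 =-8.76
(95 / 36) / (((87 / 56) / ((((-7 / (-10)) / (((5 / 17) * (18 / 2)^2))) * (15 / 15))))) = 15827 / 317115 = 0.05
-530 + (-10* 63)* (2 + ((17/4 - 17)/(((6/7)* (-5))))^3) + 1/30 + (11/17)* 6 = -18374.37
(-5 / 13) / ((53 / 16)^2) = -1280 / 36517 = -0.04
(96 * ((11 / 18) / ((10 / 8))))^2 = 2202.74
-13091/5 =-2618.20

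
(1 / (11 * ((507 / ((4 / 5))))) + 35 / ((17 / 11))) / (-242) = -0.09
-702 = -702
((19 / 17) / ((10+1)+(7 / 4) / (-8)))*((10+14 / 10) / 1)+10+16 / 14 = 843314 / 68425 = 12.32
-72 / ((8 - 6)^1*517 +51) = -72 / 1085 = -0.07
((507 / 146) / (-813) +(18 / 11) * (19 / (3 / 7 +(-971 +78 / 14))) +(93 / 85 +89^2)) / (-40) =-11312512171597 / 57119060240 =-198.05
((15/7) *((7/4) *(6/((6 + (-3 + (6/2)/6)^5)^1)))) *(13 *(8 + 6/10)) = -80496/2933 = -27.44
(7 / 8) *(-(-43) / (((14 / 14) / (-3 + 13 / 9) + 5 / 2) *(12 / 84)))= 14749 / 104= 141.82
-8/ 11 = -0.73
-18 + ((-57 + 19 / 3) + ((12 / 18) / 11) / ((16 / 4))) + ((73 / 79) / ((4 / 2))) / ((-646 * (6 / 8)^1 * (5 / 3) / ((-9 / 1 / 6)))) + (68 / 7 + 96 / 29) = -47543114992 / 854691915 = -55.63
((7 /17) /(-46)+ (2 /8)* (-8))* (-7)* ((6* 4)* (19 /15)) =835772 /1955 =427.50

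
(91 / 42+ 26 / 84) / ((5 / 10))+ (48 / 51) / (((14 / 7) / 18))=4792 / 357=13.42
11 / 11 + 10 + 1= 12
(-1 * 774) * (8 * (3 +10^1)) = -80496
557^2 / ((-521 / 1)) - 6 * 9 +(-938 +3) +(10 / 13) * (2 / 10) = -10730692 / 6773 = -1584.33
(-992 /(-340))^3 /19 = 15252992 /11668375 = 1.31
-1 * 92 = -92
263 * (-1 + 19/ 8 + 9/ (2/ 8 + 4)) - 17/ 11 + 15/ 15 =1373359/ 1496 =918.02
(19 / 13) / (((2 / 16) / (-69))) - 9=-10605 / 13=-815.77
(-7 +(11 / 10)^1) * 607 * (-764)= 13680566 / 5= 2736113.20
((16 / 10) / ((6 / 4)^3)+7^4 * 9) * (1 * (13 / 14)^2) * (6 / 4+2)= 493020151 / 7560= 65214.31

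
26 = 26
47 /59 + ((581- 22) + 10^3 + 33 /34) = 3130899 /2006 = 1560.77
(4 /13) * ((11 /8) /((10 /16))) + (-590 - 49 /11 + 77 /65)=-423704 /715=-592.59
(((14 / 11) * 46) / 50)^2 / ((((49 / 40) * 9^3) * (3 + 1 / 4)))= 67712 / 143339625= 0.00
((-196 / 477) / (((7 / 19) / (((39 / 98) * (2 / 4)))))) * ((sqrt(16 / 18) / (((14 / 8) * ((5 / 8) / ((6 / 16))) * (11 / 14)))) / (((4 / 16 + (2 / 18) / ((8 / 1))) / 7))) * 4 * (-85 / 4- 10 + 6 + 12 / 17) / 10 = 4165824 * sqrt(2) / 247775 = 23.78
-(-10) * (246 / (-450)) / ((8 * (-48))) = 41 / 2880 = 0.01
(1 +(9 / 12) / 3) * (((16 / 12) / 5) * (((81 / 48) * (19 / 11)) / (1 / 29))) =4959 / 176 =28.18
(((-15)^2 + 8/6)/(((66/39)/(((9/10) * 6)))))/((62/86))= 1001.77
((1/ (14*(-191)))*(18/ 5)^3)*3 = -8748/ 167125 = -0.05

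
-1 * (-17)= 17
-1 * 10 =-10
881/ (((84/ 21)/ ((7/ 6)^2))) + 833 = 163121/ 144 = 1132.78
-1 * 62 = -62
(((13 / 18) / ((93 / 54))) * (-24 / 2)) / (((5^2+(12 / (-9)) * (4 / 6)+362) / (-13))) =18252 / 107725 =0.17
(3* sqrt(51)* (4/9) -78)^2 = 18524/3 -208* sqrt(51) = 4689.25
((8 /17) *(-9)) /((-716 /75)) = 1350 /3043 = 0.44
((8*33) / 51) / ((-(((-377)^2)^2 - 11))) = -44 / 171705547355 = -0.00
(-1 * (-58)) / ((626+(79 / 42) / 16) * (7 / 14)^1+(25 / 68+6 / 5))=6625920 / 35942923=0.18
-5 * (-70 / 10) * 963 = 33705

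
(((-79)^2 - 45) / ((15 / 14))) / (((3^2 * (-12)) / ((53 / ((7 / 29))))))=-11757.10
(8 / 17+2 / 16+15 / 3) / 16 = 761 / 2176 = 0.35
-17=-17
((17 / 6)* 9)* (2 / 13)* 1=51 / 13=3.92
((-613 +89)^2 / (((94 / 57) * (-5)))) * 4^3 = -500826624 / 235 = -2131177.12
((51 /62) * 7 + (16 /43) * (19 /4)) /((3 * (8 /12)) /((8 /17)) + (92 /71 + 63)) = 2848946 /25949511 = 0.11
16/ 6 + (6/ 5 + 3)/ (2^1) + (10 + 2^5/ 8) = 563/ 30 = 18.77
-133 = -133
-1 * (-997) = 997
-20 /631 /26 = -10 /8203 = -0.00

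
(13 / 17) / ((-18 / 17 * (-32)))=13 / 576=0.02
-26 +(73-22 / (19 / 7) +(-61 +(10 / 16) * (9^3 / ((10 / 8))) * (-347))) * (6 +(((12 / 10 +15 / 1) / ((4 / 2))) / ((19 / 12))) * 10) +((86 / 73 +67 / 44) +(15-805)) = -8383424415721 / 1159532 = -7230006.95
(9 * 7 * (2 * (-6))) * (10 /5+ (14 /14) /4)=-1701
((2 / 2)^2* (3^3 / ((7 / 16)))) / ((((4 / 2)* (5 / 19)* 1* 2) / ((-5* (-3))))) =6156 / 7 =879.43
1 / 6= 0.17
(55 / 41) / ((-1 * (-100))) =11 / 820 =0.01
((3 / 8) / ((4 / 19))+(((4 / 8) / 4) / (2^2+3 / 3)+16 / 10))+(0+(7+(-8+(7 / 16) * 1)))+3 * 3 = 11.84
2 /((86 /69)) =69 /43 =1.60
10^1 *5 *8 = 400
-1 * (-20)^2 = -400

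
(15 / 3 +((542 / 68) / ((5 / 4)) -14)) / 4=-223 / 340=-0.66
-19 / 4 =-4.75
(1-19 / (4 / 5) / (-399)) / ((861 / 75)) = 2225 / 24108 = 0.09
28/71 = 0.39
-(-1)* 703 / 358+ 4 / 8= 441 / 179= 2.46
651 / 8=81.38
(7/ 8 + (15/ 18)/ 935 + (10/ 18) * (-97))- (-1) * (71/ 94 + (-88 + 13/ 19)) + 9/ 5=-8282494507/ 60116760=-137.77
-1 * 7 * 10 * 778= -54460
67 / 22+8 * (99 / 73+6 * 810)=62463595 / 1606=38893.89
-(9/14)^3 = -729/2744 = -0.27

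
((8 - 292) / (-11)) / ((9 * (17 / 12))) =1136 / 561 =2.02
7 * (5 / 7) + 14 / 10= 6.40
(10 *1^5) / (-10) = -1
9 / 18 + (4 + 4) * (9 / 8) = 19 / 2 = 9.50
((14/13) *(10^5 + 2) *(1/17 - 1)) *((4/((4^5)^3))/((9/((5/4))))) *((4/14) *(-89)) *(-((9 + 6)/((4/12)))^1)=-111252225/1853882368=-0.06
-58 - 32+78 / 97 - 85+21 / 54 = -303467 / 1746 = -173.81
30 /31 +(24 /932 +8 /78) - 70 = -68.90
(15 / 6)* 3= 15 / 2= 7.50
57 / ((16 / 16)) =57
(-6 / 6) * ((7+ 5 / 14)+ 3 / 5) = -557 / 70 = -7.96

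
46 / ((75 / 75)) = 46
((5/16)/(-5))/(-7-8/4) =0.01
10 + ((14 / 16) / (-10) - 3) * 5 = -87 / 16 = -5.44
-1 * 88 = -88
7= 7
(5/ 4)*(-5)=-25/ 4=-6.25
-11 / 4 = -2.75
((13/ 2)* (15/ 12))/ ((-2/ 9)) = -585/ 16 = -36.56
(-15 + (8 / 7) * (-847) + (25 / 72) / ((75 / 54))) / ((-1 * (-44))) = -3931 / 176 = -22.34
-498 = -498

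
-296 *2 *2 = -1184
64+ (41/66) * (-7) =3937/66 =59.65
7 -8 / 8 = 6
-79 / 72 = -1.10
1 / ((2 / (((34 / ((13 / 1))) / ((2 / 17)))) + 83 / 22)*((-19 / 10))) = -63580 / 466621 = -0.14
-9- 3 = -12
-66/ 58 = -1.14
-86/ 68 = -43/ 34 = -1.26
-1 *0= 0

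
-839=-839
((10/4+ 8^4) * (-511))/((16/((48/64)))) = -12566001/128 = -98171.88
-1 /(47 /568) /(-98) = 284 /2303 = 0.12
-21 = -21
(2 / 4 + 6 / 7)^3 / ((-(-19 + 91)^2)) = -6859 / 14224896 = -0.00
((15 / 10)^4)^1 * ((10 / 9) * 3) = 135 / 8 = 16.88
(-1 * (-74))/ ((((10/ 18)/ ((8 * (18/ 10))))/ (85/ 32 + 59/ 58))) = 7046.05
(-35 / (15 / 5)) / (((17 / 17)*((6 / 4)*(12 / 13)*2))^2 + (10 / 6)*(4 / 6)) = -1.33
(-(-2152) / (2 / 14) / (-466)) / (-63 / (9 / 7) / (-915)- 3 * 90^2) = 6891780 / 5180627083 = 0.00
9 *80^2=57600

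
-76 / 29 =-2.62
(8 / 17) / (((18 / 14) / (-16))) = -5.86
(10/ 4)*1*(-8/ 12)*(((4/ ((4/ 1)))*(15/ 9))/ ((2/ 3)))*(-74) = 925/ 3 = 308.33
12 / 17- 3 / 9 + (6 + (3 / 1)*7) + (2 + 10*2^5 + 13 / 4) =352.62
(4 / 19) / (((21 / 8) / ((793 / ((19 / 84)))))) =101504 / 361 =281.17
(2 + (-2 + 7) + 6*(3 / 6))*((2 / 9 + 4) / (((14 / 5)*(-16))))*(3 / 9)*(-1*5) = 2375 / 1512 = 1.57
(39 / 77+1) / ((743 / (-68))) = -7888 / 57211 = -0.14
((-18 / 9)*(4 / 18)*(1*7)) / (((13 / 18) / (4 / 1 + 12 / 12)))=-280 / 13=-21.54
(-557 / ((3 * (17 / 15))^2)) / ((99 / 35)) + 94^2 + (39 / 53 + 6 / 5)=66879324008 / 7581915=8820.90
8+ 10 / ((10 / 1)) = 9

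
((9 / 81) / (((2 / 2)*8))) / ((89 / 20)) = 5 / 1602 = 0.00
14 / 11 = 1.27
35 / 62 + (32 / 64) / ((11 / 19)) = 487 / 341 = 1.43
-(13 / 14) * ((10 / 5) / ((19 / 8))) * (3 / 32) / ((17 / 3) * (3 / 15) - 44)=585 / 342076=0.00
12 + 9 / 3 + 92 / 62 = 511 / 31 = 16.48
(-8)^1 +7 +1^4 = 0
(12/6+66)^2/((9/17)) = 78608/9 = 8734.22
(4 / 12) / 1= 1 / 3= 0.33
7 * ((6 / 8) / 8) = 21 / 32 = 0.66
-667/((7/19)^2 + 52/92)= -5538101/5820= -951.56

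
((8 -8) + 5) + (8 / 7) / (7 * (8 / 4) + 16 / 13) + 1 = 4210 / 693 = 6.08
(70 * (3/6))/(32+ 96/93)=1085/1024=1.06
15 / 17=0.88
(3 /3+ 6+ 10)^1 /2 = 17 /2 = 8.50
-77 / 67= -1.15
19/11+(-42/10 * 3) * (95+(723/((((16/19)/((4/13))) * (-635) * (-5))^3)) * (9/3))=-295849554439049879503/247516359805000000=-1195.27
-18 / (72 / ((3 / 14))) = -3 / 56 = -0.05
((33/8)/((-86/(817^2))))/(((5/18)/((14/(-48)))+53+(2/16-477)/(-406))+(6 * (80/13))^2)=-52722208539/2332660493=-22.60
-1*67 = -67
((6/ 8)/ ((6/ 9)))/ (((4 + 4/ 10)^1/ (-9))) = -405/ 176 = -2.30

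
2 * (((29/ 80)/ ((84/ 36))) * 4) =87/ 70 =1.24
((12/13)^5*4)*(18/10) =8957952/1856465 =4.83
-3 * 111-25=-358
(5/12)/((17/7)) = 0.17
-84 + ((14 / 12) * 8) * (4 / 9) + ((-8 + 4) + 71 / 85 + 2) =-185933 / 2295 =-81.02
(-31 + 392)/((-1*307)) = -361/307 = -1.18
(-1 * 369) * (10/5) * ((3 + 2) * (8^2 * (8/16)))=-118080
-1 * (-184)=184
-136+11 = -125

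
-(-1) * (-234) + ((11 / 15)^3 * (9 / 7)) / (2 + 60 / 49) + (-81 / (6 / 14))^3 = -400026543433 / 59250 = -6751502.84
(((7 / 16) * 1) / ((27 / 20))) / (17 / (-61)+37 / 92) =2.62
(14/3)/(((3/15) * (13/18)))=420/13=32.31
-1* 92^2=-8464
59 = 59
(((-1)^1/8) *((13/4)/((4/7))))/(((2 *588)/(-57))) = 247/7168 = 0.03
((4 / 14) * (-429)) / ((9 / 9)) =-858 / 7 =-122.57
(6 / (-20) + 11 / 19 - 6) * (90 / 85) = -6.06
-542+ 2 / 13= -7044 / 13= -541.85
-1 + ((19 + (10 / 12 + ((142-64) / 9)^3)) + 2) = 36277 / 54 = 671.80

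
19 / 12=1.58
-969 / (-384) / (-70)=-323 / 8960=-0.04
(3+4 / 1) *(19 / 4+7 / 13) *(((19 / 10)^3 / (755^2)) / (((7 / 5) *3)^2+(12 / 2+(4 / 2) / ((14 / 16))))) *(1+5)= 11091003 / 107586062480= 0.00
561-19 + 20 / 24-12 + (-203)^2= 250439 / 6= 41739.83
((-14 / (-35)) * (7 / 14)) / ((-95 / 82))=-82 / 475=-0.17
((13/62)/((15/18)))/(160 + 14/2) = 39/25885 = 0.00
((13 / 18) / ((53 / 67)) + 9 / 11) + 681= 7164581 / 10494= 682.73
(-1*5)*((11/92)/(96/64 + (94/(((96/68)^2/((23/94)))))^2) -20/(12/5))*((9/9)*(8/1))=93412435720/280267167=333.30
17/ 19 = 0.89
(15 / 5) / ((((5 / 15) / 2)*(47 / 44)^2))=15.78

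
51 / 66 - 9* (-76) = 15065 / 22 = 684.77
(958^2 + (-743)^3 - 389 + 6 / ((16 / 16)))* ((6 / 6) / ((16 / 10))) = -1023137565 / 4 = -255784391.25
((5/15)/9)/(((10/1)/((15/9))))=1/162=0.01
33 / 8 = 4.12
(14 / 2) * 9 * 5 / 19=315 / 19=16.58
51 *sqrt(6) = 124.92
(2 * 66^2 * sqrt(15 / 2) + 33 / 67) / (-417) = -1452 * sqrt(30) / 139 - 11 / 9313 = -57.22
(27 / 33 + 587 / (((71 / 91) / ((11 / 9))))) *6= 5522.16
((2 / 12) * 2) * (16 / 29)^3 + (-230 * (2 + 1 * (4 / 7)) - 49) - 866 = -771517343 / 512169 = -1506.37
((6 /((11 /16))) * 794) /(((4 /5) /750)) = 71460000 /11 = 6496363.64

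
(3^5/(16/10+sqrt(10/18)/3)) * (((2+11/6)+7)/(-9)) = -947700/5059+131625 * sqrt(5)/10118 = -158.24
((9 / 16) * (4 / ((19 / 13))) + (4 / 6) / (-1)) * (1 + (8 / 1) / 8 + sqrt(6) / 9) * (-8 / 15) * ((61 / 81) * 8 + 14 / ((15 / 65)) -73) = 203378 * sqrt(6) / 623295 + 406756 / 69255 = 6.67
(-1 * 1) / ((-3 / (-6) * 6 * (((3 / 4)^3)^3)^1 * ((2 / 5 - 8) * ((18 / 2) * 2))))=327680 / 10097379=0.03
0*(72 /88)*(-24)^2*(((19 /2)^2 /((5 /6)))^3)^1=0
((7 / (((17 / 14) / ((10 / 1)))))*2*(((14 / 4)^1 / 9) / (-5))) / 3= -1372 / 459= -2.99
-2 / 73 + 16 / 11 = 1146 / 803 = 1.43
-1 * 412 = -412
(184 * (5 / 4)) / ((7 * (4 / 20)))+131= 2067 / 7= 295.29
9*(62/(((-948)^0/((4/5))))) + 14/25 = 11174/25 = 446.96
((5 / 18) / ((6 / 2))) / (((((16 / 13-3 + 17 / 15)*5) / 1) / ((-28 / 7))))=65 / 558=0.12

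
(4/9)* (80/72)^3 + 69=456709/6561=69.61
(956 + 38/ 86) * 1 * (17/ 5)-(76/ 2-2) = 691419/ 215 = 3215.90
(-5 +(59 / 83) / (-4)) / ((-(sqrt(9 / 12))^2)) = 573 / 83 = 6.90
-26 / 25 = -1.04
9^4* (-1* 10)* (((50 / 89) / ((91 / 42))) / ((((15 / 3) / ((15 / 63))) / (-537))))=3523257000 / 8099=435023.71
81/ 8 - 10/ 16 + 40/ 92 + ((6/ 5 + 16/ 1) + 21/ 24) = 25769/ 920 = 28.01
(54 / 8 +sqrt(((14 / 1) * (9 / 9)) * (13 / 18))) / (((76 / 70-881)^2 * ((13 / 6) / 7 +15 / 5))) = 0.00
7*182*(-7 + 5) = -2548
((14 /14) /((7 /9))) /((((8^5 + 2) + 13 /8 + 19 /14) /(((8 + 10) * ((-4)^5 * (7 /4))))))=-2322432 /1835287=-1.27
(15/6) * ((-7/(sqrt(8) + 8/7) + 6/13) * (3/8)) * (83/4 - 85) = -3403965/34112 + 1322265 * sqrt(2)/10496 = 78.37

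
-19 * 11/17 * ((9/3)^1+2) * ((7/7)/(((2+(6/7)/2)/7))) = -51205/289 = -177.18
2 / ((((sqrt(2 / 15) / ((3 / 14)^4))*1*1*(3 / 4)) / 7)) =27*sqrt(30) / 1372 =0.11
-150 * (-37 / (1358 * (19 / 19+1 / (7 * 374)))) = 345950 / 84681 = 4.09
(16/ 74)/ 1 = 8/ 37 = 0.22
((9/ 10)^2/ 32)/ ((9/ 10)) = 9/ 320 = 0.03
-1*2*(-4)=8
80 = 80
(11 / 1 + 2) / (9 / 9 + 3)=13 / 4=3.25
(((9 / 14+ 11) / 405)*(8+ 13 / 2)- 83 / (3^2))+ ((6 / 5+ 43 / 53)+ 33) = 3150059 / 120204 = 26.21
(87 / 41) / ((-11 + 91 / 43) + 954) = 3741 / 1666240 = 0.00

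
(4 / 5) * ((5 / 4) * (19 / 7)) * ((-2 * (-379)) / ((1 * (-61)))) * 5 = -168.64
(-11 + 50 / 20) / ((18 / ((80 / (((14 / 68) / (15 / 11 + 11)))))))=-1572160 / 693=-2268.63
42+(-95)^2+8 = 9075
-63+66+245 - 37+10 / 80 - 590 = -3031 / 8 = -378.88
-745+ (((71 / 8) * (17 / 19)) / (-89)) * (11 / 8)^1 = -80640157 / 108224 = -745.12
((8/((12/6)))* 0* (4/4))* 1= 0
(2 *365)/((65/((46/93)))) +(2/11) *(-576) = -1318892/13299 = -99.17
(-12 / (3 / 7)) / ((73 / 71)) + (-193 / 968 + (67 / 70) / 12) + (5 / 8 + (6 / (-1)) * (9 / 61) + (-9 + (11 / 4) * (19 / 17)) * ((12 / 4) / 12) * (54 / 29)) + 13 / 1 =-1938092378371 / 111566619780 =-17.37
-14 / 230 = -7 / 115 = -0.06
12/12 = 1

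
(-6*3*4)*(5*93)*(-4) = 133920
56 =56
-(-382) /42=191 /21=9.10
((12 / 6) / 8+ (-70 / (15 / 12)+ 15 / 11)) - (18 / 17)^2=-705833 / 12716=-55.51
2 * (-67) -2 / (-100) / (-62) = -415401 / 3100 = -134.00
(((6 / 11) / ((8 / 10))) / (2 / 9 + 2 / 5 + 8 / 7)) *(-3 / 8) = -14175 / 97856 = -0.14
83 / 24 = 3.46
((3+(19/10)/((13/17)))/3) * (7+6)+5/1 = 863/30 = 28.77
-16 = -16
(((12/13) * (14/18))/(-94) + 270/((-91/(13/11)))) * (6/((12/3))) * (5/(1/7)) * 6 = -7439820/6721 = -1106.95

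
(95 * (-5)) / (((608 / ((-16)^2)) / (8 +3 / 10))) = -1660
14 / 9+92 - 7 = 779 / 9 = 86.56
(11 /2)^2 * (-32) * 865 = -837320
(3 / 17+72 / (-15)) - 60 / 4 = -1668 / 85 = -19.62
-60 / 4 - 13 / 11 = -16.18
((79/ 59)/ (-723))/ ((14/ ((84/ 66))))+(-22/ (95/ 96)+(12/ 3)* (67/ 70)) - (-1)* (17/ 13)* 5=-48128827118/ 4056467415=-11.86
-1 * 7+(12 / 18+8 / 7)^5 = 12.40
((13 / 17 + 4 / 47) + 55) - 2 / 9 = 55.63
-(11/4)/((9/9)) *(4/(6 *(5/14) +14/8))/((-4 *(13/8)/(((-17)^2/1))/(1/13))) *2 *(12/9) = 1424192/55263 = 25.77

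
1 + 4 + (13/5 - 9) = -7/5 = -1.40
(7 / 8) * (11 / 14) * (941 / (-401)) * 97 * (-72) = 9036423 / 802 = 11267.36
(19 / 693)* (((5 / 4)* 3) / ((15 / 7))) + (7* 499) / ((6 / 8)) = 1844323 / 396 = 4657.38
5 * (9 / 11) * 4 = 180 / 11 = 16.36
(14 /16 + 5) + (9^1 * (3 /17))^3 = 9.88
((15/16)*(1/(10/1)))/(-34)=-3/1088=-0.00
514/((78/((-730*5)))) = -24052.56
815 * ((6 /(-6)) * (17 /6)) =-13855 /6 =-2309.17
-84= -84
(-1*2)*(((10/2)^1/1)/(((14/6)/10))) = -300/7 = -42.86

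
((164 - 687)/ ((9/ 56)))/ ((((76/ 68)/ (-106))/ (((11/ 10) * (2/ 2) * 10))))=580546736/ 171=3395010.15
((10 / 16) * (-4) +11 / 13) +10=217 / 26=8.35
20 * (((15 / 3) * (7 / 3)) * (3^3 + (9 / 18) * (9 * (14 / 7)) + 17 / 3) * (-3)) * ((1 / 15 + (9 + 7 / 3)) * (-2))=665000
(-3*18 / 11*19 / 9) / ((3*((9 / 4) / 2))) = -304 / 99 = -3.07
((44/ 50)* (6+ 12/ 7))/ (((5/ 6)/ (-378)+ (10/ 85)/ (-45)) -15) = -6543504/ 14463145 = -0.45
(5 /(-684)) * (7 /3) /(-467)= 35 /958284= 0.00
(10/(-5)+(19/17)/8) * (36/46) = -99/68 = -1.46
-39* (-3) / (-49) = -117 / 49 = -2.39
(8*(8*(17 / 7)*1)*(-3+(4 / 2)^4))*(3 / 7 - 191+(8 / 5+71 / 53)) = -4922918208 / 12985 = -379123.47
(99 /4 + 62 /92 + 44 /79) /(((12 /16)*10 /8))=251772 /9085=27.71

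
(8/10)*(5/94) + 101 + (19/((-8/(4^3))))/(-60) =73021/705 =103.58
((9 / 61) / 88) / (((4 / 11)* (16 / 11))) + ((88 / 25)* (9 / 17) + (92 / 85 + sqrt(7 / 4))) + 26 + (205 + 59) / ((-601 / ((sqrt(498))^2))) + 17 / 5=-1487044323421 / 7977433600 + sqrt(7) / 2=-185.08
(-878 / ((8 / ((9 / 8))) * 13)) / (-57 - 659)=3951 / 297856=0.01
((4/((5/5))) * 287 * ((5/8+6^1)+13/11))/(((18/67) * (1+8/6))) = 629063/44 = 14296.89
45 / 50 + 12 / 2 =6.90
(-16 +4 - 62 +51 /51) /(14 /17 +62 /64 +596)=-39712 /325199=-0.12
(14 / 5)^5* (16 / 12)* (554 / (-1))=-1191817984 / 9375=-127127.25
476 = 476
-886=-886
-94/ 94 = -1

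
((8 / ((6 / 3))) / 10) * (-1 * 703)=-1406 / 5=-281.20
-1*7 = -7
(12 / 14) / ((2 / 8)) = 24 / 7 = 3.43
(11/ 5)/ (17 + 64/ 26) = 13/ 115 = 0.11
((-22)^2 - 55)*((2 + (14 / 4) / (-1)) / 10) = -1287 / 20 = -64.35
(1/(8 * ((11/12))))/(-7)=-3/154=-0.02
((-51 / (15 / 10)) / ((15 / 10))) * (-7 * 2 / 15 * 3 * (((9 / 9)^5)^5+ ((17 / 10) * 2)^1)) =20944 / 75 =279.25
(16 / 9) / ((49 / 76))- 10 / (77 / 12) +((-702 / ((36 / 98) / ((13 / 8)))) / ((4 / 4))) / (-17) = 121304369 / 659736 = 183.87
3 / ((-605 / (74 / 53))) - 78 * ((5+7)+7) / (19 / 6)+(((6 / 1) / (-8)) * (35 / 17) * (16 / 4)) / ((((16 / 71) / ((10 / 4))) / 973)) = -1171115470623 / 17443360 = -67138.18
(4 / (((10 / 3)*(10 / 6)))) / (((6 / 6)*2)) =9 / 25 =0.36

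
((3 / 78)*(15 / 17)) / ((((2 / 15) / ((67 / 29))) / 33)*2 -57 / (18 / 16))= -497475 / 742667848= -0.00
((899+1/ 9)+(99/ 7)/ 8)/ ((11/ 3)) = 454043/ 1848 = 245.69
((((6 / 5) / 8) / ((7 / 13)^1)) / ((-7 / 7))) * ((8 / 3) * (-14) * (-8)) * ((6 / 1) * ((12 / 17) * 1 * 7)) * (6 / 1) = -1257984 / 85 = -14799.81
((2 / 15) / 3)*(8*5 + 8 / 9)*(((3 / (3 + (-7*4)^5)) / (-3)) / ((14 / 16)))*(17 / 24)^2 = 26588 / 439122462975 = 0.00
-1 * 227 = -227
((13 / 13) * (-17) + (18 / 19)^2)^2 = 33790969 / 130321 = 259.29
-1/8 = -0.12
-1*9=-9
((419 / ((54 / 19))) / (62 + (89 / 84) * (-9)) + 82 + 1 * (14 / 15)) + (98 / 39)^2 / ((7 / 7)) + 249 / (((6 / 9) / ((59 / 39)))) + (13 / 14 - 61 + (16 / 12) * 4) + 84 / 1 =12386472734 / 18046665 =686.36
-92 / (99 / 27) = -25.09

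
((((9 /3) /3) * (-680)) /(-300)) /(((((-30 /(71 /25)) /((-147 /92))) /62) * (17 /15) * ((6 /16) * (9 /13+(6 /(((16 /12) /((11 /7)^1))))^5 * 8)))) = 5310205264 /15018349465125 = 0.00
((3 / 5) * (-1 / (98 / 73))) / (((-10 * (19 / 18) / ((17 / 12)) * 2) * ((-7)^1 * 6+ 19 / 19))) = -11169 / 15268400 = -0.00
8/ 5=1.60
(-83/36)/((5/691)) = -57353/180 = -318.63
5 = 5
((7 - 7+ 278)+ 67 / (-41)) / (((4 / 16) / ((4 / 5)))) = 884.37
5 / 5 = 1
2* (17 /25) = 34 /25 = 1.36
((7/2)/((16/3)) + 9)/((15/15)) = 309/32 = 9.66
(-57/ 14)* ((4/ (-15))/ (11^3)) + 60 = 2795138/ 46585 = 60.00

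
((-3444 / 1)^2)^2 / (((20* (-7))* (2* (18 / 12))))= -1674839847744 / 5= -334967969548.80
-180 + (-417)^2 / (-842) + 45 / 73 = -23719887 / 61466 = -385.90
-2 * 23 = -46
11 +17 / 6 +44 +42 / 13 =4763 / 78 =61.06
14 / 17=0.82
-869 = -869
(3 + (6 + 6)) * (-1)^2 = 15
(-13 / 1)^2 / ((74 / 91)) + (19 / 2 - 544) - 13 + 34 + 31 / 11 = -123263 / 407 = -302.86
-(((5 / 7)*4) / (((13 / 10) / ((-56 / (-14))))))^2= -640000 / 8281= -77.29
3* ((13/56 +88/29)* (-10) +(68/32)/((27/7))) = -1408193/14616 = -96.35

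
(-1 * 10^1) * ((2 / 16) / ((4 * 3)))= -5 / 48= -0.10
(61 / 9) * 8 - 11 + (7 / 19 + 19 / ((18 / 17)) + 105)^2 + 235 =1811103913 / 116964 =15484.29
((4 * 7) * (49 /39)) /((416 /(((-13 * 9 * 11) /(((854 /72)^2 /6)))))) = -224532 /48373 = -4.64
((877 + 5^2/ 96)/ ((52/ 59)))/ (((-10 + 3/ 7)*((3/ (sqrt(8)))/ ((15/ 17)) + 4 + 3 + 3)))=-4347702625/ 412038744 + 2956437785*sqrt(2)/ 3296309952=-9.28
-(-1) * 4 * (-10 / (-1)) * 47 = 1880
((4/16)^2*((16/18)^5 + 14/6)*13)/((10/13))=28822781/9447840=3.05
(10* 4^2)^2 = 25600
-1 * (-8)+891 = 899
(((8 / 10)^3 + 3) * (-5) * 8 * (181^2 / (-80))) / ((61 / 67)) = 63186.84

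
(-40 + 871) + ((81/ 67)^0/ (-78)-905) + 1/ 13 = -5767/ 78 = -73.94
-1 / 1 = -1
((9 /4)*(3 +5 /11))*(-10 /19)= -45 /11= -4.09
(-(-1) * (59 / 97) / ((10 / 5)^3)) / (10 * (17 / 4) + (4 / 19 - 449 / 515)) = 577315 / 317687804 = 0.00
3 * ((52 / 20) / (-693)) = -13 / 1155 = -0.01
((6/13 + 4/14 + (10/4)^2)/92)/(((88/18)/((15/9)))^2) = 573075/64832768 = 0.01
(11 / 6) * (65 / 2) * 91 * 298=9694685 / 6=1615780.83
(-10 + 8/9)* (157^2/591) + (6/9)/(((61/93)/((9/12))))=-246093929/648918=-379.24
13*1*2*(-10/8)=-65/2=-32.50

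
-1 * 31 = -31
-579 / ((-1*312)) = 193 / 104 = 1.86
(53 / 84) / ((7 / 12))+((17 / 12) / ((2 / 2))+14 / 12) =2155 / 588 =3.66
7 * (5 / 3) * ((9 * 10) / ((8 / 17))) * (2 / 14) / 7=1275 / 28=45.54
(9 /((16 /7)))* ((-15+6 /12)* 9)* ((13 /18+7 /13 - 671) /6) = 95441871 /1664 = 57356.89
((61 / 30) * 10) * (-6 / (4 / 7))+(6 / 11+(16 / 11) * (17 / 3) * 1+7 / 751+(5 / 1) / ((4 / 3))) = -200.95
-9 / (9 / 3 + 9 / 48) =-48 / 17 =-2.82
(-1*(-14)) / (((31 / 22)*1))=308 / 31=9.94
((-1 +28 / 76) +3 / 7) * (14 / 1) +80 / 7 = 1142 / 133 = 8.59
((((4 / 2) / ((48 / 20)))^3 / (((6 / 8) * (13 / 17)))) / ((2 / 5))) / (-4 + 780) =10625 / 3268512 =0.00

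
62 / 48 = 31 / 24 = 1.29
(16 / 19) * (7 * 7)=784 / 19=41.26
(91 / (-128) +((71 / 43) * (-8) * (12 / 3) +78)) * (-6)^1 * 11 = -4441239 / 2752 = -1613.82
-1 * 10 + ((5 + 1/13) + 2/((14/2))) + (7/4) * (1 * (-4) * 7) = -4881/91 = -53.64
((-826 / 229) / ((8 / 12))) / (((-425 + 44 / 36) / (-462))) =-2575881 / 436703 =-5.90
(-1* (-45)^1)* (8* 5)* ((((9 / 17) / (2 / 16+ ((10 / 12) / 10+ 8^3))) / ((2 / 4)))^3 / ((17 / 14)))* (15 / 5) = 6094990540800 / 155156269958782397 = 0.00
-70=-70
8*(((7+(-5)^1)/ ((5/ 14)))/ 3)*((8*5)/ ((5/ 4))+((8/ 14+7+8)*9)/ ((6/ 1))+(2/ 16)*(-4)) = 4096/ 5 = 819.20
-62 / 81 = -0.77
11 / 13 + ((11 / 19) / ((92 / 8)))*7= 6809 / 5681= 1.20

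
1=1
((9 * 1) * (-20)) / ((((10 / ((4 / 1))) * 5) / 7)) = -504 / 5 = -100.80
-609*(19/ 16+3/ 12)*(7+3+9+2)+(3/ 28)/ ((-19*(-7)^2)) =-1916956011/ 104272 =-18384.19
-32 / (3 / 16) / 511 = -512 / 1533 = -0.33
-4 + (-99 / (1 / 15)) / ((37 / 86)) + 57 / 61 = -7797229 / 2257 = -3454.69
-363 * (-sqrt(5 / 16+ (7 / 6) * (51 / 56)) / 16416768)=121 * sqrt(22) / 21889024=0.00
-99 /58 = -1.71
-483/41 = -11.78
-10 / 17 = -0.59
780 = 780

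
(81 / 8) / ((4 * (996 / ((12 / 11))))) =81 / 29216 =0.00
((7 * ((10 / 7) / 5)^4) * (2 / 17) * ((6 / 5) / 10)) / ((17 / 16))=1536 / 2478175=0.00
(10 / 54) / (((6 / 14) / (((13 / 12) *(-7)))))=-3185 / 972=-3.28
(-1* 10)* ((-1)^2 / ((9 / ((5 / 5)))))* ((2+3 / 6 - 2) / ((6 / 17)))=-85 / 54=-1.57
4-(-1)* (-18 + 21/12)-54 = -265/4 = -66.25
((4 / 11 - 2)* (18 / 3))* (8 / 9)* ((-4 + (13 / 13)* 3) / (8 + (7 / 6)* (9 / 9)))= 576 / 605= 0.95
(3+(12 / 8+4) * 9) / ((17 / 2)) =6.18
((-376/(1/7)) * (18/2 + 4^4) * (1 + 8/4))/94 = -22260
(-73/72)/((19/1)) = -73/1368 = -0.05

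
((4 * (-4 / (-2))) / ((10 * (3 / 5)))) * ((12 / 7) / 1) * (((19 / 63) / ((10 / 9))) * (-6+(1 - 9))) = -304 / 35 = -8.69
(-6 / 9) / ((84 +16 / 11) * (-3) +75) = 22 / 5985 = 0.00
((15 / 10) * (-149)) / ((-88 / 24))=1341 / 22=60.95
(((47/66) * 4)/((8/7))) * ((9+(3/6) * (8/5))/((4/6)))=16121/440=36.64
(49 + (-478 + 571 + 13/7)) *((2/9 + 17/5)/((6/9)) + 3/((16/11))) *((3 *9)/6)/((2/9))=6987573/320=21836.17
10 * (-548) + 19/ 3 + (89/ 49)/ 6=-1609169/ 294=-5473.36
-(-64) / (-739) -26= -19278 / 739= -26.09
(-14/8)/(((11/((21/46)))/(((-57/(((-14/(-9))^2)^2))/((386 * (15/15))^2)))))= 1121931/236429236736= 0.00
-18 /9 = -2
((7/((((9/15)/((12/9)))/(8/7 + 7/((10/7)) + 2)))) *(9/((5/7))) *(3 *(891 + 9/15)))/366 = 17568978/1525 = 11520.64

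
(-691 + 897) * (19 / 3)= 3914 / 3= 1304.67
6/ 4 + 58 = 59.50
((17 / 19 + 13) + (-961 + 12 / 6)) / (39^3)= -17957 / 1127061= -0.02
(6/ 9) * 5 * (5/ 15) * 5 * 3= 50/ 3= 16.67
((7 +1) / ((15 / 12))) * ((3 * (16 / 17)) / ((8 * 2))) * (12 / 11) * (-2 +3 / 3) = -1152 / 935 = -1.23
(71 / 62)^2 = 5041 / 3844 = 1.31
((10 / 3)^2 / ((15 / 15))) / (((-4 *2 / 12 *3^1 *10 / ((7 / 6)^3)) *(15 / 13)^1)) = -4459 / 5832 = -0.76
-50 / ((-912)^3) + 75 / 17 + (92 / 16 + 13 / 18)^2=895610249851 / 19343038464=46.30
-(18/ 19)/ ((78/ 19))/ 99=-0.00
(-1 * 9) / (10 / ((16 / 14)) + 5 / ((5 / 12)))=-36 / 83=-0.43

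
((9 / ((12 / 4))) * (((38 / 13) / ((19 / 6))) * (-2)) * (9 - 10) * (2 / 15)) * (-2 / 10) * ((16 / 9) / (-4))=64 / 975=0.07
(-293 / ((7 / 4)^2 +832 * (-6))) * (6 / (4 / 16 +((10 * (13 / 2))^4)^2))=0.00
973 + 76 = 1049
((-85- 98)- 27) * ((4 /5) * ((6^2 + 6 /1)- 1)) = -6888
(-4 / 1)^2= 16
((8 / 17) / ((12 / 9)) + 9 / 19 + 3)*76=290.82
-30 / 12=-5 / 2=-2.50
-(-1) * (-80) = -80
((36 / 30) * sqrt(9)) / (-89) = -0.04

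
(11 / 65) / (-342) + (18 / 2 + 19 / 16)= 1811657 / 177840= 10.19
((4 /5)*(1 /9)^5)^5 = 0.00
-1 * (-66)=66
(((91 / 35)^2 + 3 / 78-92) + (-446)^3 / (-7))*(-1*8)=-230661442932 / 2275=-101389645.24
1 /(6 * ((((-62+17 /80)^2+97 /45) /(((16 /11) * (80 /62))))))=6144000 /75027979741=0.00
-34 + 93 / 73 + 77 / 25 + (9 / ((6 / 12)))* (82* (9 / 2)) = 12067546 / 1825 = 6612.35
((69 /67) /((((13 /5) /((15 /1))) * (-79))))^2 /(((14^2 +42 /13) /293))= 1569344625 /188658727166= 0.01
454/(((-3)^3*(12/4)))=-5.60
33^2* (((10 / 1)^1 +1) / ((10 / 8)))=47916 / 5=9583.20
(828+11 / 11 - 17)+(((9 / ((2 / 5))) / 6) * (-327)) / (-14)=50377 / 56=899.59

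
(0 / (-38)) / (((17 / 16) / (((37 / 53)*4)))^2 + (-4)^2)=0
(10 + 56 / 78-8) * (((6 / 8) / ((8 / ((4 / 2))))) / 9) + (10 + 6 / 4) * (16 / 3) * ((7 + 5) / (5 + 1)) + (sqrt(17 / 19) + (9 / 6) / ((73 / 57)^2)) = sqrt(323) / 19 + 616698497 / 4987944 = 124.58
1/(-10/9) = -9/10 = -0.90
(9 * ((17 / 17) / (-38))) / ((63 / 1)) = -1 / 266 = -0.00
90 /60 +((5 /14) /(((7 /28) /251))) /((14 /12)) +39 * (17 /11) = 397911 /1078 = 369.12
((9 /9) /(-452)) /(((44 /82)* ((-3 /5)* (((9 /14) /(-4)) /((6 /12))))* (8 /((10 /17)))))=-7175 /4564296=-0.00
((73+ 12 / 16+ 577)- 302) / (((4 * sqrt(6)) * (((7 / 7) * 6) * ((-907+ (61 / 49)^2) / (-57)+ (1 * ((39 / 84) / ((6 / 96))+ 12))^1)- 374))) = -21212835 * sqrt(6) / 236661184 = -0.22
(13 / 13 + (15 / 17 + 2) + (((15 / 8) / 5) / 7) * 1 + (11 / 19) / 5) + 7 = 999517 / 90440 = 11.05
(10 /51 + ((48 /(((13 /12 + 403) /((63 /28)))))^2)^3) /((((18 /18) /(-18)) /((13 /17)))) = -781395621371877258274236 /288979872514358197144453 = -2.70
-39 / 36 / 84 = -13 / 1008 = -0.01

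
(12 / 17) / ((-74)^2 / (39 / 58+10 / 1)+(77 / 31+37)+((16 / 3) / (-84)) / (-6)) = 21760326 / 17034855389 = 0.00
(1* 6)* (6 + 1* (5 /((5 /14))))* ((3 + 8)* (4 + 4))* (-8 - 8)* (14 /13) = -2365440 /13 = -181956.92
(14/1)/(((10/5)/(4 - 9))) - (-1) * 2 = -33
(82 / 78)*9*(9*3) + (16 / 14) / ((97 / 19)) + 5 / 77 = 255.75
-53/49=-1.08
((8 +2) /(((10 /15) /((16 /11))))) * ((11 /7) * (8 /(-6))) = -320 /7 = -45.71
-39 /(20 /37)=-1443 /20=-72.15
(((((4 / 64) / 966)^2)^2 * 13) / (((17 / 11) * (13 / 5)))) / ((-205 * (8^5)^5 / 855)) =-0.00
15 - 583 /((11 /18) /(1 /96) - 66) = 94.50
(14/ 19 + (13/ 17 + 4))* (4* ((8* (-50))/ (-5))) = 1760.50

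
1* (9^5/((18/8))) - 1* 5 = 26239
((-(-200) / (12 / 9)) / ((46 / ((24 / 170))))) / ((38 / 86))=7740 / 7429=1.04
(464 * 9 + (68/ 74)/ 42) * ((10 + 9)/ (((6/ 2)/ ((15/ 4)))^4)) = 38531631875/ 198912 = 193711.95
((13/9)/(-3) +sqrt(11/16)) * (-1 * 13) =169/27 - 13 * sqrt(11)/4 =-4.52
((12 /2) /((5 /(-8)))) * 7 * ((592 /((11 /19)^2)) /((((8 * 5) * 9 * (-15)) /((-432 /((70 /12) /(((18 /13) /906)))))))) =-369294336 /148451875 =-2.49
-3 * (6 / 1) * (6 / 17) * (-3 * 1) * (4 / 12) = 108 / 17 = 6.35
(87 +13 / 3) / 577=0.16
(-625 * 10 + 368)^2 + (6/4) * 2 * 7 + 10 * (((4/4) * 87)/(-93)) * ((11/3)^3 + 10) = 28958015675/837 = 34597390.29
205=205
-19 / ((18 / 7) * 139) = -133 / 2502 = -0.05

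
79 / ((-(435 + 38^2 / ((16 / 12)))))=-0.05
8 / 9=0.89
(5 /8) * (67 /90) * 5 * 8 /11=335 /198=1.69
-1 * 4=-4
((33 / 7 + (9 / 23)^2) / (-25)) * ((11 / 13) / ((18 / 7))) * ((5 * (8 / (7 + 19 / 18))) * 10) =-3172224 / 997165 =-3.18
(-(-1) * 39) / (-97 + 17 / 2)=-26 / 59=-0.44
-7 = -7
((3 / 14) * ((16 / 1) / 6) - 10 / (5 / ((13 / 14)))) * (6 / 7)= -54 / 49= -1.10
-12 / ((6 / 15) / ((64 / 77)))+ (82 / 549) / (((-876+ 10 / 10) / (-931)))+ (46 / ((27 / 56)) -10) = 961149536 / 15852375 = 60.63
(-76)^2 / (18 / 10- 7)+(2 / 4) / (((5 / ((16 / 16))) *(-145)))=-20938013 / 18850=-1110.77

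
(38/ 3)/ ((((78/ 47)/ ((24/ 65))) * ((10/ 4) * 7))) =14288/ 88725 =0.16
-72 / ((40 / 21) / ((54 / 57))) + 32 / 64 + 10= -4809 / 190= -25.31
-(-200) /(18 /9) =100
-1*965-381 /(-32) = -30499 /32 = -953.09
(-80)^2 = 6400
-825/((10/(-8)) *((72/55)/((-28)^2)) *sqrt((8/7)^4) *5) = 1452605/24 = 60525.21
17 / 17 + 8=9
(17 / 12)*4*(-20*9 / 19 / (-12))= 85 / 19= 4.47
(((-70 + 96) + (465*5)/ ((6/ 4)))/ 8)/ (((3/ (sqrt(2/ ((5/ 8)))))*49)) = 788*sqrt(5)/ 735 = 2.40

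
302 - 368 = -66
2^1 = 2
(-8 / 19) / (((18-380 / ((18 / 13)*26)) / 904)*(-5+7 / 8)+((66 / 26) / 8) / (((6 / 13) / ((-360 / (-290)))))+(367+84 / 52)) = -65435136 / 57413298773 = -0.00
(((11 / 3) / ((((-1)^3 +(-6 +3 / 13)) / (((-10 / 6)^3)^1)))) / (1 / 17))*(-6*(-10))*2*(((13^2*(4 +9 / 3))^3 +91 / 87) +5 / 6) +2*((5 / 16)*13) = 53053557441188395 / 6264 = 8469597292654.60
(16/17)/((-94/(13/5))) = -104/3995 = -0.03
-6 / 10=-3 / 5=-0.60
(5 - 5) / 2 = 0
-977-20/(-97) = -976.79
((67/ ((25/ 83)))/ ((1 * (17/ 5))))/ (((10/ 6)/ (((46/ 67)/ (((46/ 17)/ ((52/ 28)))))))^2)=2146131/ 410375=5.23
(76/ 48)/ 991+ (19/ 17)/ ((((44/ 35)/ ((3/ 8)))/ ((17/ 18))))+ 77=77.32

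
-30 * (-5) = 150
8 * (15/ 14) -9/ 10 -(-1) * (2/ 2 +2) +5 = 1097/ 70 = 15.67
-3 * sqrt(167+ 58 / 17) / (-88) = 3 * sqrt(49249) / 1496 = 0.45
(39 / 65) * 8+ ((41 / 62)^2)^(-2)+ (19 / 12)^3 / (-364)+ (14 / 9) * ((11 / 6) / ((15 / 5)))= 292437802487419 / 26660715943680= 10.97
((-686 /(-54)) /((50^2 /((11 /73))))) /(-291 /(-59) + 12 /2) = 222607 /3178237500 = 0.00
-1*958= -958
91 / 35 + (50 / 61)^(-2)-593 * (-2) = 2975221 / 2500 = 1190.09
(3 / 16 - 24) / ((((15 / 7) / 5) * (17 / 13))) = -11557 / 272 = -42.49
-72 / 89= -0.81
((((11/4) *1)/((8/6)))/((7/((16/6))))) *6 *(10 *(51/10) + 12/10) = 8613/35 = 246.09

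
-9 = -9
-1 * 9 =-9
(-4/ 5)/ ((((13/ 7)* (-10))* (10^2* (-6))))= -7/ 97500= -0.00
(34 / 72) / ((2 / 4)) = 17 / 18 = 0.94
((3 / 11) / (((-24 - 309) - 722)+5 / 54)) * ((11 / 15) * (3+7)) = -108 / 56965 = -0.00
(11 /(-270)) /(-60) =11 /16200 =0.00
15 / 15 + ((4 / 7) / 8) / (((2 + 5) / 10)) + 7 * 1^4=397 / 49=8.10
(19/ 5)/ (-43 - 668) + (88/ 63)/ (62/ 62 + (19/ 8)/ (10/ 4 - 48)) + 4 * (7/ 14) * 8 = 4284913/ 245295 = 17.47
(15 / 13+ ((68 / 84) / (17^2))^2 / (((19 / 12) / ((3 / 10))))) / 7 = 20179451 / 122421845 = 0.16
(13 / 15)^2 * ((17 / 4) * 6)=2873 / 150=19.15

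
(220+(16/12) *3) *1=224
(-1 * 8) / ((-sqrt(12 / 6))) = 5.66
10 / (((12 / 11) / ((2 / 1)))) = 55 / 3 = 18.33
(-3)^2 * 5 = 45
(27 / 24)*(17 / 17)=9 / 8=1.12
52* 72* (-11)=-41184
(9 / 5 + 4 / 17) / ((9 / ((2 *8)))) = 2768 / 765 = 3.62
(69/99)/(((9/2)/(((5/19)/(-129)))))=-230/727947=-0.00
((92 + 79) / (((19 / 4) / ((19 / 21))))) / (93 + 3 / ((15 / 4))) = 1140 / 3283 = 0.35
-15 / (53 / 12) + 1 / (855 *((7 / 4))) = -1077088 / 317205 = -3.40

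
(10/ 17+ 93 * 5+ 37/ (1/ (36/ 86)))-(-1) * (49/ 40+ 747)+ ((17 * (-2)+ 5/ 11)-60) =365304609/ 321640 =1135.76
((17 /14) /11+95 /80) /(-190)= -1599 /234080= -0.01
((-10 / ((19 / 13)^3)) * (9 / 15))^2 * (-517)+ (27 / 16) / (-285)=-7186947813531 / 3763670480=-1909.56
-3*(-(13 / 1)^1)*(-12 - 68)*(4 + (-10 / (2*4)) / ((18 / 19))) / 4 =-12545 / 6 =-2090.83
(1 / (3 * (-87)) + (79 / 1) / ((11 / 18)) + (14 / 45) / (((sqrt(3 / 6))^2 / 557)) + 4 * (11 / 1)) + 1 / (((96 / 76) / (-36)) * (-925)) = 2761251277 / 5311350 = 519.88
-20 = -20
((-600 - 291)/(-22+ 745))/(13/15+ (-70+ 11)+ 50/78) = 19305/900617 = 0.02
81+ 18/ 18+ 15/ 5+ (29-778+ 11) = -653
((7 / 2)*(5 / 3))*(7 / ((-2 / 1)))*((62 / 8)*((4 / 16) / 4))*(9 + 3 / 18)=-417725 / 4608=-90.65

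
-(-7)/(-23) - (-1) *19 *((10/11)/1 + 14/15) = 131693/3795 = 34.70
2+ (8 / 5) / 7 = 78 / 35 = 2.23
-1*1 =-1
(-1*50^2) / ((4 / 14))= -8750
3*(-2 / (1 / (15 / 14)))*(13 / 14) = -585 / 98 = -5.97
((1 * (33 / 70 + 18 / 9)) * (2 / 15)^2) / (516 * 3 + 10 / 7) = 173 / 6100875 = 0.00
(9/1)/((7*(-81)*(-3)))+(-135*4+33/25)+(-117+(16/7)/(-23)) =-71266249/108675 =-655.77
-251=-251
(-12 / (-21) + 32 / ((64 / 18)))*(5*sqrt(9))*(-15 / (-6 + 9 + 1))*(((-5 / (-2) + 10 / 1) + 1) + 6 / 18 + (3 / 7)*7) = -507525 / 56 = -9062.95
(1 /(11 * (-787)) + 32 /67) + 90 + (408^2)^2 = 16072479259161291 /580019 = 27710263386.48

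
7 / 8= 0.88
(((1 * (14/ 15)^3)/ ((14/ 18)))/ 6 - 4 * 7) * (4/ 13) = -9632/ 1125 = -8.56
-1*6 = -6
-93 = -93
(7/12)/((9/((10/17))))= 35/918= 0.04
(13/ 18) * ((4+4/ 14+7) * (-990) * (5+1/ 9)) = -2598310/ 63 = -41243.02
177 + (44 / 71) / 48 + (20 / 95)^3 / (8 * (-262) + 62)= 350675179727 / 1981071252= 177.01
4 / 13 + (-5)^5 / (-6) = 40649 / 78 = 521.14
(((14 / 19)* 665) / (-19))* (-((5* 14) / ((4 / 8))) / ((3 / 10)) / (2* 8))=42875 / 57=752.19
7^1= 7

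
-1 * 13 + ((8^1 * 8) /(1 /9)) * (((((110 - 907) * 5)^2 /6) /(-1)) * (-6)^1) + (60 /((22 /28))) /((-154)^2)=85222688322109 /9317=9147009587.00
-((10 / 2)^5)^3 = -30517578125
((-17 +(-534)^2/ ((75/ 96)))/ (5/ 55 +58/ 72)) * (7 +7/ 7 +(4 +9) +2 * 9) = 15878288.76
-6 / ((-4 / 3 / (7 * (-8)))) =-252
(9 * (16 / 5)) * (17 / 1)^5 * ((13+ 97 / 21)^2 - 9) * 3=9059664521616 / 245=36978222537.21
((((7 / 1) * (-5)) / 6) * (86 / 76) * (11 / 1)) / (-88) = 1505 / 1824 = 0.83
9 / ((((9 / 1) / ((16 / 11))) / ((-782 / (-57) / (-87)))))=-12512 / 54549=-0.23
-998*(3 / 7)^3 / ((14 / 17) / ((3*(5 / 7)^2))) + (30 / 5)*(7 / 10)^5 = -852971769771 / 5882450000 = -145.00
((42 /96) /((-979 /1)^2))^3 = 343 /3606252227773071855616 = 0.00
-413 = -413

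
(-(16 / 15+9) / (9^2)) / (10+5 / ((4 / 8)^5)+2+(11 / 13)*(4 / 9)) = -1963 / 2722680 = -0.00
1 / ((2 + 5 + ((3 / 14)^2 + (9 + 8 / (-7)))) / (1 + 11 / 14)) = 350 / 2921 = 0.12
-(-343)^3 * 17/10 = 686011319/10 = 68601131.90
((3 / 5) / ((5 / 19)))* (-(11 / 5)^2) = -6897 / 625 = -11.04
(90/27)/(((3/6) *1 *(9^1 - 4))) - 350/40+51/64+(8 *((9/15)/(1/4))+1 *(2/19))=231383/18240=12.69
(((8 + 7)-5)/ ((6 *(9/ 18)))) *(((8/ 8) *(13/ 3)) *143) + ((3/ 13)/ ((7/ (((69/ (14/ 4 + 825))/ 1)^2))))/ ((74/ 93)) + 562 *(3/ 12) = 367093876486231/ 166402803294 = 2206.06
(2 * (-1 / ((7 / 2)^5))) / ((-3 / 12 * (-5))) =-256 / 84035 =-0.00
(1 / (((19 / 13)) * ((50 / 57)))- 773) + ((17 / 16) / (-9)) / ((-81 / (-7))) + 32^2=251.77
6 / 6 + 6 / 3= 3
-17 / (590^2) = -17 / 348100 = -0.00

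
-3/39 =-1/13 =-0.08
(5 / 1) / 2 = 2.50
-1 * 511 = -511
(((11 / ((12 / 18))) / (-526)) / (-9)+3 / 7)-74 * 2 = -3260071 / 22092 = -147.57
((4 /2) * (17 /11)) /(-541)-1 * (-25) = 24.99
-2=-2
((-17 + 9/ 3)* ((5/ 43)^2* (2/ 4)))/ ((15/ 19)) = -665/ 5547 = -0.12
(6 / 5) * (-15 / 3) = -6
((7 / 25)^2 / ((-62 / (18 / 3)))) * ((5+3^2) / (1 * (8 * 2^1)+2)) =-343 / 58125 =-0.01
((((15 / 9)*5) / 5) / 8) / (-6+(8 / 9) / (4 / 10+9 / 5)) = -165 / 4432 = -0.04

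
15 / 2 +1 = 8.50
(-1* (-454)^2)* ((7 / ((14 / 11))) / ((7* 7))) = -23135.47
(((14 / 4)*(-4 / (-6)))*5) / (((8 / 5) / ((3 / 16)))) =1.37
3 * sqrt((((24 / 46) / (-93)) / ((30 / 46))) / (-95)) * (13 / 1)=26 * sqrt(1767) / 2945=0.37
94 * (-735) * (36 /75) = -165816 /5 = -33163.20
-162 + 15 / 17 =-2739 / 17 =-161.12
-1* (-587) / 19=587 / 19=30.89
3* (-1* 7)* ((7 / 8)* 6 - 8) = 231 / 4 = 57.75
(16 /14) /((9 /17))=136 /63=2.16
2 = 2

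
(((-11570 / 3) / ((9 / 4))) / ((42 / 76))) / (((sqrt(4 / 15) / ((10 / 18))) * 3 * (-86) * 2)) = 1099150 * sqrt(15) / 658287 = 6.47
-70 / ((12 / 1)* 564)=-35 / 3384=-0.01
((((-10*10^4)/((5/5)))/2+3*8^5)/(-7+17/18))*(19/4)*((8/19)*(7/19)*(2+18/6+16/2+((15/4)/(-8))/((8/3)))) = -75376.24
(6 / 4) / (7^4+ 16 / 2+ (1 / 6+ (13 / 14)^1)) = 63 / 101224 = 0.00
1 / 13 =0.08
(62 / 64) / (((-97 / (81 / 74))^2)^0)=31 / 32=0.97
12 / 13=0.92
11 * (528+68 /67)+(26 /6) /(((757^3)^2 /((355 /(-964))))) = 212182214954483639910297467 /36462661719768966856836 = 5819.16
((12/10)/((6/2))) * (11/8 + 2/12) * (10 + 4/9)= 1739/270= 6.44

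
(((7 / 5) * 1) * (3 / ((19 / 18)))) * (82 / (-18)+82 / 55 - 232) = -4886994 / 5225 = -935.31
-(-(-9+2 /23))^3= -8615125 /12167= -708.07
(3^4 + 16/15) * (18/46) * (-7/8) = -25851/920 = -28.10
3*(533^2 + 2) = 852273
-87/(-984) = 29/328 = 0.09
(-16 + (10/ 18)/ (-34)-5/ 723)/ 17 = -0.94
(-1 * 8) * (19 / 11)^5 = -19808792 / 161051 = -123.00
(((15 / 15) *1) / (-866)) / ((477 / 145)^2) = -21025 / 197040114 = -0.00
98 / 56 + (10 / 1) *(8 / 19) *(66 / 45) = 1807 / 228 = 7.93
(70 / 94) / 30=7 / 282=0.02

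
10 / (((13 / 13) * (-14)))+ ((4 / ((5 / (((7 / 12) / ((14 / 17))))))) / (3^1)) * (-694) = -41518 / 315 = -131.80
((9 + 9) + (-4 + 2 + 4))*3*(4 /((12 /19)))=380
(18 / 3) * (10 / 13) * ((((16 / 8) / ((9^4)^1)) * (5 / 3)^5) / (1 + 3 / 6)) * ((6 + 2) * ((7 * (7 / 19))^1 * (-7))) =-686000000 / 393797781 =-1.74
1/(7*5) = 1/35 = 0.03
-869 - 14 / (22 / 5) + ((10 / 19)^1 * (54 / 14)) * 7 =-179316 / 209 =-857.97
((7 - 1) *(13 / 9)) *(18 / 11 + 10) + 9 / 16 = 53545 / 528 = 101.41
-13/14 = -0.93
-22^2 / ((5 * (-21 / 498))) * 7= 80344 / 5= 16068.80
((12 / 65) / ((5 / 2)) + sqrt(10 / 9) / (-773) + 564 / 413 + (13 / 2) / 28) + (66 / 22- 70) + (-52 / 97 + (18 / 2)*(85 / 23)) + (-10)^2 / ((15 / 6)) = 17719153901 / 2395647800- sqrt(10) / 2319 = 7.40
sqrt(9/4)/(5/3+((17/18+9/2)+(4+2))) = 27/236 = 0.11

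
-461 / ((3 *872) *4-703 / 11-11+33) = -5071 / 114643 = -0.04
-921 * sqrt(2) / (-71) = 921 * sqrt(2) / 71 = 18.34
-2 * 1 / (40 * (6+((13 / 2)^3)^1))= -2 / 11225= -0.00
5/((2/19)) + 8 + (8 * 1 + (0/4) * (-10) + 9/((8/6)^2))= 1097/16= 68.56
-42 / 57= -14 / 19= -0.74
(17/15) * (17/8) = 2.41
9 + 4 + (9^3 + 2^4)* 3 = 2248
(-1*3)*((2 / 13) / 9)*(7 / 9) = -14 / 351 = -0.04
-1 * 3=-3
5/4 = 1.25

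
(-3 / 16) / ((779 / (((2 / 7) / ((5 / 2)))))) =-3 / 109060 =-0.00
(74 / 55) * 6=444 / 55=8.07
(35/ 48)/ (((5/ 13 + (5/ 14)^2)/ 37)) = 164983/ 3132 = 52.68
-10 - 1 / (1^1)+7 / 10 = -103 / 10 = -10.30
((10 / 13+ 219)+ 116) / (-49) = -6.85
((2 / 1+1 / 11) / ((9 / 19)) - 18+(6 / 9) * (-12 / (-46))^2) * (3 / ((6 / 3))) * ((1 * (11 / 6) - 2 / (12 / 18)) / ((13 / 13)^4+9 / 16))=19855612 / 1309275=15.17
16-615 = -599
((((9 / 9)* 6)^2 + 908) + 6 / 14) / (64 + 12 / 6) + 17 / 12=1321 / 84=15.73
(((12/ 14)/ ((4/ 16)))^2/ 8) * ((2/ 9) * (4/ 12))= 16/ 147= 0.11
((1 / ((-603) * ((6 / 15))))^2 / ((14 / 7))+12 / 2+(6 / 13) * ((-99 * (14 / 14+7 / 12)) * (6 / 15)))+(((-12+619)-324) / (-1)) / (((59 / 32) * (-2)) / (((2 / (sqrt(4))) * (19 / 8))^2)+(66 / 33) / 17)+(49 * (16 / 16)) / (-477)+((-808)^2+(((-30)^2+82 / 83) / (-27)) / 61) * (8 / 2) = 8719949268323976061787 / 3338471388031416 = 2611958.66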